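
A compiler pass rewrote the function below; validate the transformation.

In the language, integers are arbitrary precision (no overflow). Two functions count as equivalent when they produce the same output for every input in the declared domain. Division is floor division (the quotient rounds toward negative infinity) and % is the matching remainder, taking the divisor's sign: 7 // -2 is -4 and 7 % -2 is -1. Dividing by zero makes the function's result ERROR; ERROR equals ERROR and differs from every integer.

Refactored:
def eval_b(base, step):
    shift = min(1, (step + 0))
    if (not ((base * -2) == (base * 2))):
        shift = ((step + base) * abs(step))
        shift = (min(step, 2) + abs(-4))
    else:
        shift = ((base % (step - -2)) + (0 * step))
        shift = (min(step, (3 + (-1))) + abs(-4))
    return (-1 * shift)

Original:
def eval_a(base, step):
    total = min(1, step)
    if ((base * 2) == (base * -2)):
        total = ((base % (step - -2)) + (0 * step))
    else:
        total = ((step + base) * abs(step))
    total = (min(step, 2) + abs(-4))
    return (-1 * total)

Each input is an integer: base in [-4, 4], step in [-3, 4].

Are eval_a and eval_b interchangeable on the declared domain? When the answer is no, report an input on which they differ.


Side by side, the visible changes include: arithmetic usage differs, statement counts differ, constant usage differs, min/max/abs usage differs, local variable names differ, boolean connective usage differs.
As a probe, take base=-4, step=-1: eval_a runs total becomes -1; next ((base * 2) == (base * -2)) evaluates to false; next total becomes -5; next total becomes 3; next final value -3; eval_b runs shift becomes -1; next (not ((base * -2) == (base * 2))) evaluates to true; next shift becomes -5; next shift becomes 3; next final value -3; both end at -3.
An exhaustive pass over the 72 declared inputs shows identical outputs.
verdict: equivalent


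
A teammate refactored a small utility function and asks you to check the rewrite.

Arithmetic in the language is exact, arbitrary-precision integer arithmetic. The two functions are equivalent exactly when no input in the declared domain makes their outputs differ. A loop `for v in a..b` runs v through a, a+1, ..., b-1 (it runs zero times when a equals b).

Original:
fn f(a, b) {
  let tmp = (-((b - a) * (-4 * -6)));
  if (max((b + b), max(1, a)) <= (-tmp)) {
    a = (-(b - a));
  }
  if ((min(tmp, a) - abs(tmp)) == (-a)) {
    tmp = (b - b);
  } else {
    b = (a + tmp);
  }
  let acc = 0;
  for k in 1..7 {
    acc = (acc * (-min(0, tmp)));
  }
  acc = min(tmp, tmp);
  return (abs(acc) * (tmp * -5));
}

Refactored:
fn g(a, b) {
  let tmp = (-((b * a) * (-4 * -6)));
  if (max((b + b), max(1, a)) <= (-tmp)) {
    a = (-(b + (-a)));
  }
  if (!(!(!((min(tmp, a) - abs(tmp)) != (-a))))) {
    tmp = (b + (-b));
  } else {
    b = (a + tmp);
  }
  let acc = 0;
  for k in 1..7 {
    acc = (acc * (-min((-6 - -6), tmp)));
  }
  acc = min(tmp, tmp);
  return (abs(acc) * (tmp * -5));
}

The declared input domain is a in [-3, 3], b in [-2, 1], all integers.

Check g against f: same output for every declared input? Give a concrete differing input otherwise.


The rewrite breaks on a=-3, b=-2, where the results are 2880 and 103680.
f: tmp = -24; (max((b + b), max(1, a)) <= (-tmp)) -> true; a = -1; ((min(tmp, a) - abs(tmp)) == (-a)) -> false; b = -25; acc = 0; [k=1]; acc = 0; [k=2]; acc = 0; [k=3]; acc = 0; [k=4]; acc = 0; [k=5]; acc = 0; [k=6]; acc = 0; acc = -24; return 2880
g: tmp = -144; (max((b + b), max(1, a)) <= (-tmp)) -> true; a = -1; (!(!(!((min(tmp, a) - abs(tmp)) != (-a))))) -> false; b = -145; acc = 0; [k=1]; acc = 0; [k=2]; acc = 0; [k=3]; acc = 0; [k=4]; acc = 0; [k=5]; acc = 0; [k=6]; acc = 0; acc = -144; return 103680
verdict: not equivalent; witness: a=-3, b=-2


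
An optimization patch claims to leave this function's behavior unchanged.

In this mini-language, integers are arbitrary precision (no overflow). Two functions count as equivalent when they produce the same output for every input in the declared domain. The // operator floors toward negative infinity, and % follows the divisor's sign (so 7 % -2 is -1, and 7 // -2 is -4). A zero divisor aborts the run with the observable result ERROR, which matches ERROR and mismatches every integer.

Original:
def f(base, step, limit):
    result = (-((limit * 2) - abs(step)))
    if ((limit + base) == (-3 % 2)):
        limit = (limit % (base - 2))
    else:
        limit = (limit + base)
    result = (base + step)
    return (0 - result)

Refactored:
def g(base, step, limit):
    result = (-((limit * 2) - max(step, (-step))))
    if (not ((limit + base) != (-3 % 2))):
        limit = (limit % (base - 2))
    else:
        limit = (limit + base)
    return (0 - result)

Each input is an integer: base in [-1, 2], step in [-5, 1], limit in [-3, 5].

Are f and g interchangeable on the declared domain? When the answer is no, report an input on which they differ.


Take base=-1, step=-5, limit=-3.
f: result := 11 | ((limit + base) == (-3 % 2)): false | limit := -4 | result := -6 | result 6
g: result := 11 | (not ((limit + base) != (-3 % 2))): false | limit := -4 | result -11
6 and -11 differ, so these are not the same function on this domain.
verdict: not equivalent; witness: base=-1, step=-5, limit=-3


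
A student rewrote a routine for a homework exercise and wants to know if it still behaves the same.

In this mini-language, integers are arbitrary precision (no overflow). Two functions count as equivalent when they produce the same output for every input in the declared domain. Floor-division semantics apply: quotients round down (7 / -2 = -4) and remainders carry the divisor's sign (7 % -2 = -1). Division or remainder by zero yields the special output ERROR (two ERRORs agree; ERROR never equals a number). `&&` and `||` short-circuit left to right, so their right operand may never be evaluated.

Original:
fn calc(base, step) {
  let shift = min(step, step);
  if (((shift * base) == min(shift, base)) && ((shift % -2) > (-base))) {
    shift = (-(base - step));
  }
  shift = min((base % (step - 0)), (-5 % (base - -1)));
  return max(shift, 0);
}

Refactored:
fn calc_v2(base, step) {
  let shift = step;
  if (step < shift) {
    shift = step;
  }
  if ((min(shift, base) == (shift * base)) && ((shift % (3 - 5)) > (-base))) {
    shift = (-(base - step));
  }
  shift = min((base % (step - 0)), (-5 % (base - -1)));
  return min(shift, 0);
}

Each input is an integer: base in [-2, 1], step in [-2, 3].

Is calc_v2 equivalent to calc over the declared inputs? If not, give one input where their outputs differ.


At base=1, step=-2: calc gives 0, calc_v2 gives -1.
verdict: not equivalent; witness: base=1, step=-2


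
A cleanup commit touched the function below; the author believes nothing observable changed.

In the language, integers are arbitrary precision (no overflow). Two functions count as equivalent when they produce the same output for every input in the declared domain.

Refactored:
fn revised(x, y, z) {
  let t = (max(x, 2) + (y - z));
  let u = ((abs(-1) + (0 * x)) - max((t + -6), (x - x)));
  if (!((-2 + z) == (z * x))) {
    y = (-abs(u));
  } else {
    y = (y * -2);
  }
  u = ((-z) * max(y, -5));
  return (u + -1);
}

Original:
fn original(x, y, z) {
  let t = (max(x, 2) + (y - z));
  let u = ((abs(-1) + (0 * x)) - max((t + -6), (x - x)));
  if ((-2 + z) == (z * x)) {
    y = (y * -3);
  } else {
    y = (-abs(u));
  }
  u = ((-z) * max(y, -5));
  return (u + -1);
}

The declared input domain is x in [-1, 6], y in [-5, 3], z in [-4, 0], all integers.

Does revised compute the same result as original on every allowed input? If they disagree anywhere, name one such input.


Evaluate both at x=2, y=-5, z=-2.
original: t := -1 | u := 1 | ((-2 + z) == (z * x)): true | y := 15 | u := 30 | result 29
revised: t := -1 | u := 1 | (!((-2 + z) == (z * x))): false | y := 10 | u := 20 | result 19
29 vs 19 — the two versions disagree here.
verdict: not equivalent; witness: x=2, y=-5, z=-2


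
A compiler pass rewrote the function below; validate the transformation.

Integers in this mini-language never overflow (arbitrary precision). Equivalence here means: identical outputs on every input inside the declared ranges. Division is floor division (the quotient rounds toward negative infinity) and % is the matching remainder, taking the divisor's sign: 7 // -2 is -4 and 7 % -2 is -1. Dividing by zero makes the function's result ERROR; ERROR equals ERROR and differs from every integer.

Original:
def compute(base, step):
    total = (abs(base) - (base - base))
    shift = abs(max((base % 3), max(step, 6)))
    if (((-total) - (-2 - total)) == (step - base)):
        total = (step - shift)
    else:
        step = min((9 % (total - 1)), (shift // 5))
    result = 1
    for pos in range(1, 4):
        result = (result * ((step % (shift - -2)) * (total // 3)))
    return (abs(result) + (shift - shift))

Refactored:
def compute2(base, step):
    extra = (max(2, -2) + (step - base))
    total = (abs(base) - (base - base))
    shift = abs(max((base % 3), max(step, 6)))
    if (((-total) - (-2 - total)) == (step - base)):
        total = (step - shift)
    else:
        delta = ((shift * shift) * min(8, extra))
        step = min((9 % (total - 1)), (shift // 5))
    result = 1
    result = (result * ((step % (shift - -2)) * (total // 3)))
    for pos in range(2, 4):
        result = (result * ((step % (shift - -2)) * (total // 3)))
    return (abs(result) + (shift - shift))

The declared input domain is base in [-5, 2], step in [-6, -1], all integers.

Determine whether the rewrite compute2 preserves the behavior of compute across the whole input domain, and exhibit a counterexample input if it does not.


The diff adds an assignment to `delta` whose value nothing reads, which nothing downstream consumes; all 48 inputs agree.
verdict: equivalent


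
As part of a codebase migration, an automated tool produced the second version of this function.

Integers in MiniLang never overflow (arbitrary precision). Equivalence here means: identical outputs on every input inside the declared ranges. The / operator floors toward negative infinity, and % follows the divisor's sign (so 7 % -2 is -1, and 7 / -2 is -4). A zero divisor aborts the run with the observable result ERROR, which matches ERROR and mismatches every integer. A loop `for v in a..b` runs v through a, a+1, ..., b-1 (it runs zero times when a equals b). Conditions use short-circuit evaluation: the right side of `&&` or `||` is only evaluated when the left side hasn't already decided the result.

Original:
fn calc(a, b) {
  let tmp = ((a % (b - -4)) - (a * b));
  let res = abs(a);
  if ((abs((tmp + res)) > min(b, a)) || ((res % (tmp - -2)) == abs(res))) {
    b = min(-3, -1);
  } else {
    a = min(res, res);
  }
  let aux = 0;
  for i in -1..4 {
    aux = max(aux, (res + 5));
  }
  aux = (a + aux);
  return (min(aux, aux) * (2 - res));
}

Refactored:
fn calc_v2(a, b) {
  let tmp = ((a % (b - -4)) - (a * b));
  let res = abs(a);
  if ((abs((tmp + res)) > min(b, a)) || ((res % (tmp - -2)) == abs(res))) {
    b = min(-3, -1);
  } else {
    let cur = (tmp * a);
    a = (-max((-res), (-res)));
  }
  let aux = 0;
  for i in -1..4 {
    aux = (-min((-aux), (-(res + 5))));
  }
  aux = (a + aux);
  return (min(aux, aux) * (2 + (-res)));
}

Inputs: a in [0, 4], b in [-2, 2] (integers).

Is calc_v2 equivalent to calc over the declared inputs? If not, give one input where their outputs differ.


Reading the diff, among the changes: local variable names differ, plus arithmetic usage differs, plus statement counts differ.
As a probe, take a=3, b=0: calc runs tmp := 3 | res := 3 | ((abs((tmp + res)) > min(b, a)) || ((res % (tmp - -2)) == abs(res))): true | b := -3 | aux := 0 | iter i=-1: | aux := 8 | iter i=0: | aux := 8 | iter i=1: | aux := 8 | iter i=2: | aux := 8 | iter i=3: | aux := 8 | aux := 11 | result -11; calc_v2 runs tmp := 3 | res := 3 | ((abs((tmp + res)) > min(b, a)) || ((res % (tmp - -2)) == abs(res))): true | b := -3 | aux := 0 | iter i=-1: | aux := 8 | iter i=0: | aux := 8 | iter i=1: | aux := 8 | iter i=2: | aux := 8 | iter i=3: | aux := 8 | aux := 11 | result -11; both end at -11.
An exhaustive pass over the 25 declared inputs shows identical outputs.
verdict: equivalent


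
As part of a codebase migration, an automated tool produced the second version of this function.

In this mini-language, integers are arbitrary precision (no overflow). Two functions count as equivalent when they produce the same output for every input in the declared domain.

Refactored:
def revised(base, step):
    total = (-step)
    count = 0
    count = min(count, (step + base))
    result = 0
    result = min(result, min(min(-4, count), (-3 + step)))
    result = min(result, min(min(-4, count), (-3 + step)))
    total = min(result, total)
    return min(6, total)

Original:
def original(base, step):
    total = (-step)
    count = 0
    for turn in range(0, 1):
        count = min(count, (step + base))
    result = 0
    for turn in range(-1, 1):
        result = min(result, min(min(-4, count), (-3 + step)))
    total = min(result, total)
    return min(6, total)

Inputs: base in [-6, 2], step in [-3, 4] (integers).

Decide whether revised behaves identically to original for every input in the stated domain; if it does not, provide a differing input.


Comparing the listings, the differences include: constant usage differs, plus loop structure differs, plus arithmetic usage differs, plus min/max/abs usage differs, plus local variable names differ, plus statement counts differ.
One worked example (base=-1, step=-2) — original: total = 2; count = 0; [turn=0]; count = -3; result = 0; [turn=-1]; result = -5; [turn=0]; result = -5; total = -5; return -5; revised: total = 2; count = 0; count = -3; result = 0; result = -5; result = -5; total = -5; return -5; agreement on -5.
An exhaustive pass over the 72 declared inputs shows identical outputs.
verdict: equivalent


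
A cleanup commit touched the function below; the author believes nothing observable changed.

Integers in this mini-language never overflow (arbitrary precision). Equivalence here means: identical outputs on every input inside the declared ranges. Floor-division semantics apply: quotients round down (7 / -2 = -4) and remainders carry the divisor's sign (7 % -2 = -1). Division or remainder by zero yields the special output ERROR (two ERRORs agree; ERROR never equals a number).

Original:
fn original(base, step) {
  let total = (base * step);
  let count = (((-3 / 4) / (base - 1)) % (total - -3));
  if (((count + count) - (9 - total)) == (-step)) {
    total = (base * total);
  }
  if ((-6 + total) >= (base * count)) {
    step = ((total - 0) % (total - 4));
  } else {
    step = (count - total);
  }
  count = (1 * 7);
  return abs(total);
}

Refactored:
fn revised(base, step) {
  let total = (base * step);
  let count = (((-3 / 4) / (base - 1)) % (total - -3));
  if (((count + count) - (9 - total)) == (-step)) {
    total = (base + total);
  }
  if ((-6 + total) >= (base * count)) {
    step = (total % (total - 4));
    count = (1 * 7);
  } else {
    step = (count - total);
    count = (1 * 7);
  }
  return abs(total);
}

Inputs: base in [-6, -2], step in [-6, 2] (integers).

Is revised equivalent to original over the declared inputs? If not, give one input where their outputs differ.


Input base=-4, step=-3: 48 from original versus 8 from revised.
verdict: not equivalent; witness: base=-4, step=-3


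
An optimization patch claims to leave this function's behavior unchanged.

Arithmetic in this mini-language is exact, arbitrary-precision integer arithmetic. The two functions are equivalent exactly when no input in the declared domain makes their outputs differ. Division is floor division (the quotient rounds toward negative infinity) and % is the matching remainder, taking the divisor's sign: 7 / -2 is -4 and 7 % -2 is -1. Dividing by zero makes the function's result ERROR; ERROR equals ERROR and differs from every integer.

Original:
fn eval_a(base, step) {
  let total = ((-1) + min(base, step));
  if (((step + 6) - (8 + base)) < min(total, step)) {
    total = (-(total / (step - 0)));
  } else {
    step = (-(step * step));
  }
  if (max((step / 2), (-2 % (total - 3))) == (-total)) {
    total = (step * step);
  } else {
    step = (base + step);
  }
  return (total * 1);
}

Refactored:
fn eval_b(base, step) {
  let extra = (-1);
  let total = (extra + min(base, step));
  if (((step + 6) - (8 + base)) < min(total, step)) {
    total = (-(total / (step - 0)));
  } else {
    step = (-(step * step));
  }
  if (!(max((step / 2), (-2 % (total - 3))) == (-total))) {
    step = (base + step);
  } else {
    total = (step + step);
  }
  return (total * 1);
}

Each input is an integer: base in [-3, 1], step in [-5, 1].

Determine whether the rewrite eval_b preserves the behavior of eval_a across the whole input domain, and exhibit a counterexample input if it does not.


Try base=1, step=1.
eval_a: total becomes 0; next (((step + 6) - (8 + base)) < min(total, step)) evaluates to true; next total becomes 0; next (max((step / 2), (-2 % (total - 3))) == (-total)) evaluates to true; next total becomes 1; next final value 1
eval_b: extra becomes -1; next total becomes 0; next (((step + 6) - (8 + base)) < min(total, step)) evaluates to true; next total becomes 0; next (!(max((step / 2), (-2 % (total - 3))) == (-total))) evaluates to false; next total becomes 2; next final value 2
1 and 2 differ, so these are not the same function on this domain.
verdict: not equivalent; witness: base=1, step=1


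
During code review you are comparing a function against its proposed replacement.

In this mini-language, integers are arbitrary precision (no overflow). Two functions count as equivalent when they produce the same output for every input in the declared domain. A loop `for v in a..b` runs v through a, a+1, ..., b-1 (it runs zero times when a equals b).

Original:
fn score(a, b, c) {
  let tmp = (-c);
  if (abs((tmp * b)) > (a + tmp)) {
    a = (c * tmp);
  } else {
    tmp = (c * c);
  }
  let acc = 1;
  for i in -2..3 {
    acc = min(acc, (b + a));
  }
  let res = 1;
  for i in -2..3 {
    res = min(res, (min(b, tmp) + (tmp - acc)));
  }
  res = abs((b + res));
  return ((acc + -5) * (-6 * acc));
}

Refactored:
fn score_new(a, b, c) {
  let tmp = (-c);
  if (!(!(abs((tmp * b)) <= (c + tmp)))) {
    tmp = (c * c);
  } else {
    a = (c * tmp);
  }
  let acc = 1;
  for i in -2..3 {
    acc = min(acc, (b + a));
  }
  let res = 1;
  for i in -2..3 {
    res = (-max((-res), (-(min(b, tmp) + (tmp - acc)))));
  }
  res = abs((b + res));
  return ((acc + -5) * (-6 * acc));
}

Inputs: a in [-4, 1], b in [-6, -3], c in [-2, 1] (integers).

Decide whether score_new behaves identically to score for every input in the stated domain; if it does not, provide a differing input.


The rewrite breaks on a=-4, b=-6, c=0, where the results are -396 and -900.
score: tmp = 0; (abs((tmp * b)) > (a + tmp)) -> true; a = 0; acc = 1; [i=-2]; acc = -6; [i=-1]; acc = -6; [i=0]; acc = -6; [i=1]; acc = -6; [i=2]; acc = -6; res = 1; [i=-2]; res = 0; [i=-1]; res = 0; [i=0]; res = 0; [i=1]; res = 0; [i=2]; res = 0; res = 6; return -396
score_new: tmp = 0; (!(!(abs((tmp * b)) <= (c + tmp)))) -> true; tmp = 0; acc = 1; [i=-2]; acc = -10; [i=-1]; acc = -10; [i=0]; acc = -10; [i=1]; acc = -10; [i=2]; acc = -10; res = 1; [i=-2]; res = 1; [i=-1]; res = 1; [i=0]; res = 1; [i=1]; res = 1; [i=2]; res = 1; res = 5; return -900
verdict: not equivalent; witness: a=-4, b=-6, c=0


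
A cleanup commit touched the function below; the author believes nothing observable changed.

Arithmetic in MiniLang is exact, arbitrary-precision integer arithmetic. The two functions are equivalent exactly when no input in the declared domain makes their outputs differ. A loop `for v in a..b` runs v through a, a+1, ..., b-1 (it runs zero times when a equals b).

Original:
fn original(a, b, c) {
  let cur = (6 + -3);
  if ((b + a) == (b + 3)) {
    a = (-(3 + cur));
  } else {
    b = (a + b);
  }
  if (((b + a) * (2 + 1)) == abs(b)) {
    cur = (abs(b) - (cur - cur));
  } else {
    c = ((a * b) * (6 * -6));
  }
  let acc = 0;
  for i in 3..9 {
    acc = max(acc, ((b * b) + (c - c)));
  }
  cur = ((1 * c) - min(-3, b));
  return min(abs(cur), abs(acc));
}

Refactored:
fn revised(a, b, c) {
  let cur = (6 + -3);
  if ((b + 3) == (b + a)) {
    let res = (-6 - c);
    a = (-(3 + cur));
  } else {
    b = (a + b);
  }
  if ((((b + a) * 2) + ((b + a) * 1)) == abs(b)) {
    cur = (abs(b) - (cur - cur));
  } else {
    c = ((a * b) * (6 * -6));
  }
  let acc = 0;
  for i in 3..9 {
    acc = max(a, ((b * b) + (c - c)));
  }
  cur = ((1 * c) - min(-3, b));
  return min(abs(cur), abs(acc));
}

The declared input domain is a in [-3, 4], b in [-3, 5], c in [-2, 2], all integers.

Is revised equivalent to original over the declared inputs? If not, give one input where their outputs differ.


These are not equivalent — on a=1, b=-1, c=-2 the outputs split (0 vs 1).
original: cur = 3; ((b + a) == (b + 3)) -> false; b = 0; (((b + a) * (2 + 1)) == abs(b)) -> false; c = 0; acc = 0; [i=3]; acc = 0; [i=4]; acc = 0; [i=5]; acc = 0; [i=6]; acc = 0; [i=7]; acc = 0; [i=8]; acc = 0; cur = 3; return 0
revised: cur = 3; ((b + 3) == (b + a)) -> false; b = 0; ((((b + a) * 2) + ((b + a) * 1)) == abs(b)) -> false; c = 0; acc = 0; [i=3]; acc = 1; [i=4]; acc = 1; [i=5]; acc = 1; [i=6]; acc = 1; [i=7]; acc = 1; [i=8]; acc = 1; cur = 3; return 1
verdict: not equivalent; witness: a=1, b=-1, c=-2


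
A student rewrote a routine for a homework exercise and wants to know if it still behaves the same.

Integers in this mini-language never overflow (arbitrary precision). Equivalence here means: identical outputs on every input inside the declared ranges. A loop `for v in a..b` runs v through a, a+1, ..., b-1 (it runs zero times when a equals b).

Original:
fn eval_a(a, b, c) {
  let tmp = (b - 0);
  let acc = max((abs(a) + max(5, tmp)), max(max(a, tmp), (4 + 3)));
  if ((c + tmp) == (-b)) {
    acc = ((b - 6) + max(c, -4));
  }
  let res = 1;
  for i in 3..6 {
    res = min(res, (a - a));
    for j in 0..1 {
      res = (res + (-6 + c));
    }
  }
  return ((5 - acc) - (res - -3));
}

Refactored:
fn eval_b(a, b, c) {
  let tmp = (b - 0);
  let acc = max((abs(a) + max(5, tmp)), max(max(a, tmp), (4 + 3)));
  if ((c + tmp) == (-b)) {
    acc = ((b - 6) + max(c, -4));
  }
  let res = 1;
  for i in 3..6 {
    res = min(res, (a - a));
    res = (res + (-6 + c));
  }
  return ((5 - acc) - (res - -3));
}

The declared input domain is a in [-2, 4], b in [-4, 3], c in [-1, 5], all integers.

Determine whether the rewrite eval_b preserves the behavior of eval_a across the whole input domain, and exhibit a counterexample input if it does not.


The two versions differ — the changes include loop structure differs, statement counts differ, local variable names differ.
Tracing a=2, b=1, c=0: eval_a: tmp = 1; acc = 7; ((c + tmp) == (-b)) -> false; res = 1; [i=3]; res = 0; [j=0]; res = -6; [i=4]; res = -6; [j=0]; res = -12; [i=5]; res = -12; [j=0]; res = -18; return 13 | eval_b: tmp = 1; acc = 7; ((c + tmp) == (-b)) -> false; res = 1; [i=3]; res = 0; res = -6; [i=4]; res = -6; res = -12; [i=5]; res = -12; res = -18; return 13 — matching result 13.
Every one of the 392 inputs gives matching results.
verdict: equivalent


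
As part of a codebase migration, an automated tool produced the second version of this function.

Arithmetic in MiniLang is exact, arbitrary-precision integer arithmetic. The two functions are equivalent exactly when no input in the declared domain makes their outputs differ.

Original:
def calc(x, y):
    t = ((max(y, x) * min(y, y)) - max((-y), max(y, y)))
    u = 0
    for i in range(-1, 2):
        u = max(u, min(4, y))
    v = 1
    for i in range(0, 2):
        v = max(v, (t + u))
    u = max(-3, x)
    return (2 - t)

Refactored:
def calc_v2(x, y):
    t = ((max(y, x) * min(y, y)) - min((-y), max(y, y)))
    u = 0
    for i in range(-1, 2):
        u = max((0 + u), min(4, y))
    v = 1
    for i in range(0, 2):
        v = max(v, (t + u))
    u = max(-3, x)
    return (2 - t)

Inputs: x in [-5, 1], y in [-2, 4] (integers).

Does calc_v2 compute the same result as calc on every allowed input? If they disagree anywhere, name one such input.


x=-5, y=-2 yields 0 from calc but -4 from calc_v2.
verdict: not equivalent; witness: x=-5, y=-2


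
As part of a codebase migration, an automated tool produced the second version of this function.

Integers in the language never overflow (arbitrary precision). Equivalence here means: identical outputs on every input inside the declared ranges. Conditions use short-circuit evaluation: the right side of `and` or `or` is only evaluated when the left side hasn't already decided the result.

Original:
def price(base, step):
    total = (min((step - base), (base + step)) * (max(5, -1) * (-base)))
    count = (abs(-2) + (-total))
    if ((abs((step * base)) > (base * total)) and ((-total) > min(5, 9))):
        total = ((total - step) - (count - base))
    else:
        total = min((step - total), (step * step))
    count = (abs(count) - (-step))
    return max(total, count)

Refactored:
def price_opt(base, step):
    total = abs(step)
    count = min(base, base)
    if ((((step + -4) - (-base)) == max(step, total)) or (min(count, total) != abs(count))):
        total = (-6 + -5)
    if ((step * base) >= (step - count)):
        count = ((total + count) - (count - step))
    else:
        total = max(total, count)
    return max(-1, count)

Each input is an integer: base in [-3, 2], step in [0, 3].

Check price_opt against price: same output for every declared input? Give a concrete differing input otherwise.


On input base=-3, step=0, price returns 47 while price_opt returns -1.
verdict: not equivalent; witness: base=-3, step=0


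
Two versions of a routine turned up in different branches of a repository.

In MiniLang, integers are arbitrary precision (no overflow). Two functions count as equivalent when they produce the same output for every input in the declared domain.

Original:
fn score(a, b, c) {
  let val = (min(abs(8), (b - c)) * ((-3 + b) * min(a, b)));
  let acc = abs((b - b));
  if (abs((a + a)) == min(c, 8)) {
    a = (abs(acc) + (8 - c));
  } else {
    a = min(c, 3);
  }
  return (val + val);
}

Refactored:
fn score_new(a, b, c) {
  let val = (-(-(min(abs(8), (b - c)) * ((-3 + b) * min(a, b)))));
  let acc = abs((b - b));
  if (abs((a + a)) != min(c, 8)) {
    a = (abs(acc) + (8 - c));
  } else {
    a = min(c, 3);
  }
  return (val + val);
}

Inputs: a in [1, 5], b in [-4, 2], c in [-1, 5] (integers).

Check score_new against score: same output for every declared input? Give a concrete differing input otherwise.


The edit looks behavioral (`(abs((a + a)) == min(c, 8))` became `(abs((a + a)) != min(c, 8))`), but over these ranges it never changes the outcome.
One worked example (a=2, b=-2, c=4) — score: val := -60 | acc := 0 | (abs((a + a)) == min(c, 8)): true | a := 4 | result -120; score_new: val := -60 | acc := 0 | (abs((a + a)) != min(c, 8)): false | a := 3 | result -120; agreement on -120.
Checked all 245 inputs in the declared domain: the outputs agree on every one.
verdict: equivalent


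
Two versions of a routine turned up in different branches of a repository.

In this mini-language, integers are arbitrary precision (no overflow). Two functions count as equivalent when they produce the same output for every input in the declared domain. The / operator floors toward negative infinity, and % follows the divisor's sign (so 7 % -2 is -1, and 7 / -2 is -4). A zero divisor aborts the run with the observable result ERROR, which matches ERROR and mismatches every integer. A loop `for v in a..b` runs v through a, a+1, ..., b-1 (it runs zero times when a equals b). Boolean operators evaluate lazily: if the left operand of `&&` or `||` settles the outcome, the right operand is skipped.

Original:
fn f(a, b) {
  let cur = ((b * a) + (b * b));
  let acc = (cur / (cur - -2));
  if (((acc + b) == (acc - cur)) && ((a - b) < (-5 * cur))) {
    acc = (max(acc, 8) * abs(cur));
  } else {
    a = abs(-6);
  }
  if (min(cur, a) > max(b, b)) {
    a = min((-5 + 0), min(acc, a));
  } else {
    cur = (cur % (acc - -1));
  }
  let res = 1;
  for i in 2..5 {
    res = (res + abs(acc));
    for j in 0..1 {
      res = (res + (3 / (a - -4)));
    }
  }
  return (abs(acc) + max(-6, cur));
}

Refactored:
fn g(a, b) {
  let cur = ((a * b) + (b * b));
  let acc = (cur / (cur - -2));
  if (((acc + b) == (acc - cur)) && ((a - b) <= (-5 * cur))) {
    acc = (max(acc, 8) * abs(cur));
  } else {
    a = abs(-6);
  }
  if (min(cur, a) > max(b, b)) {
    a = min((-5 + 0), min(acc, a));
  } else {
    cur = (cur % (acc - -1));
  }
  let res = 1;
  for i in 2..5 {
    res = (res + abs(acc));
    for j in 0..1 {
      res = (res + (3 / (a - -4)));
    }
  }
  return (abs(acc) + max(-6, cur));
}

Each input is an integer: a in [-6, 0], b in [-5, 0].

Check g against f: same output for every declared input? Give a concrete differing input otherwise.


The edit looks behavioral (`((a - b) < (-5 * cur))` became `((a - b) <= (-5 * cur))`), but over these ranges it never changes the outcome.
Tracing a=-5, b=-2: f: cur becomes 14; next acc becomes 0; next (((acc + b) == (acc - cur)) && ((a - b) < (-5 * cur))) evaluates to false; next a becomes 6; next (min(cur, a) > max(b, b)) evaluates to true; next a becomes -5; next res becomes 1; next at i=2:; next res becomes 1; next at j=0:; next res becomes -2; next at i=3:; next res becomes -2; next at j=0:; next res becomes -5; next at i=4:; next res becomes -5; next at j=0:; next res becomes -8; next final value 14 | g: cur becomes 14; next acc becomes 0; next (((acc + b) == (acc - cur)) && ((a - b) <= (-5 * cur))) evaluates to false; next a becomes 6; next (min(cur, a) > max(b, b)) evaluates to true; next a becomes -5; next res becomes 1; next at i=2:; next res becomes 1; next at j=0:; next res becomes -2; next at i=3:; next res becomes -2; next at j=0:; next res becomes -5; next at i=4:; next res becomes -5; next at j=0:; next res becomes -8; next final value 14 — matching result 14.
An exhaustive pass over the 42 declared inputs shows identical outputs.
verdict: equivalent


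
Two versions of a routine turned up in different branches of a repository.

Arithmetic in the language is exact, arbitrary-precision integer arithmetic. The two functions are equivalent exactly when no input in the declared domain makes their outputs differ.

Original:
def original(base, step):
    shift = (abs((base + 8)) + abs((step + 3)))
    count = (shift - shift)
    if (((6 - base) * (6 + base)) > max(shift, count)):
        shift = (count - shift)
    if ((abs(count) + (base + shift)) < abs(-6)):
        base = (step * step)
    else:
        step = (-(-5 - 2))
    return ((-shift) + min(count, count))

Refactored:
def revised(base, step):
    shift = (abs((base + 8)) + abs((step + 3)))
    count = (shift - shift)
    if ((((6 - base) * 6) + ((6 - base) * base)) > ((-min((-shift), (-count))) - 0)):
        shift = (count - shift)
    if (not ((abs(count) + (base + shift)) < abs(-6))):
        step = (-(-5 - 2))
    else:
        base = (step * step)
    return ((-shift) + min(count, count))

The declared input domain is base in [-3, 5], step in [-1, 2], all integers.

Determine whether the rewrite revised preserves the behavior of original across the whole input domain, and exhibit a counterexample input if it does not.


Comparing the listings, the differences include: min/max/abs usage differs; also constant usage differs; also arithmetic usage differs; also boolean connective usage differs.
Spot check at base=0, step=1 — original: shift=12, then count=0, then (((6 - base) * (6 + base)) > max(shift, count)) is true, then shift=-12, then ((abs(count) + (base + shift)) < abs(-6)) is true, then base=1, then returns 12. revised: shift=12, then count=0, then ((((6 - base) * 6) + ((6 - base) * base)) > ((-min((-shift), (-count))) - 0)) is true, then shift=-12, then (not ((abs(count) + (base + shift)) < abs(-6))) is false, then base=1, then returns 12. Both give 12.
Sweeping the whole domain (36 inputs) finds no disagreement.
verdict: equivalent


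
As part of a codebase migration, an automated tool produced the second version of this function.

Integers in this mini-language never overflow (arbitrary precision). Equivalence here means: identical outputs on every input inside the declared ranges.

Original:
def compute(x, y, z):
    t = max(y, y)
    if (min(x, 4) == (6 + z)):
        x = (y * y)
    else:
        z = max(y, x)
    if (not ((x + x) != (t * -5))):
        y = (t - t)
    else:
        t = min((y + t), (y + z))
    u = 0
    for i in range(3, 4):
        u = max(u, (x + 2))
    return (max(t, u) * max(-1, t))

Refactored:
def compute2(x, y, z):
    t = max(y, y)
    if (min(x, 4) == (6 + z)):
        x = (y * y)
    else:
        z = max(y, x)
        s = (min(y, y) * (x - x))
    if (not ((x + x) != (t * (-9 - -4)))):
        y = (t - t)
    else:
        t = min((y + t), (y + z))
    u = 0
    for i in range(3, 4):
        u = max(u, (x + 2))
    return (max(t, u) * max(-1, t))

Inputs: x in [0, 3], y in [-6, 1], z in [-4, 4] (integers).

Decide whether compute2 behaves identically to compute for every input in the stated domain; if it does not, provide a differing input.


The two versions differ — the changes include min/max/abs usage differs, local variable names differ, arithmetic usage differs, constant usage differs, statement counts differ.
Tracing x=1, y=-4, z=2: compute: t = -4; (min(x, 4) == (6 + z)) -> false; z = 1; (not ((x + x) != (t * -5))) -> false; t = -8; u = 0; [i=3]; u = 3; return -3 | compute2: t = -4; (min(x, 4) == (6 + z)) -> false; z = 1; s = 0; (not ((x + x) != (t * (-9 - -4)))) -> false; t = -8; u = 0; [i=3]; u = 3; return -3 — matching result -3.
Checked all 288 inputs in the declared domain: the outputs agree on every one.
verdict: equivalent


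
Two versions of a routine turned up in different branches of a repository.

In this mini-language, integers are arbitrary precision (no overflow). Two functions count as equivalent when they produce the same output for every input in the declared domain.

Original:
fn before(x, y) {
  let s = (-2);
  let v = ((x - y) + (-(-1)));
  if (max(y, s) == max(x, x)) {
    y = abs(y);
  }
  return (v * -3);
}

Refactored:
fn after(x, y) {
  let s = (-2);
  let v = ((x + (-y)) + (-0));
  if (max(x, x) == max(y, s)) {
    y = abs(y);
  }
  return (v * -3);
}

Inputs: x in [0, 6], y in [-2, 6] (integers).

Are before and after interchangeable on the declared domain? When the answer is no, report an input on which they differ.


On input x=0, y=-2, before returns -9 while after returns -6.
verdict: not equivalent; witness: x=0, y=-2


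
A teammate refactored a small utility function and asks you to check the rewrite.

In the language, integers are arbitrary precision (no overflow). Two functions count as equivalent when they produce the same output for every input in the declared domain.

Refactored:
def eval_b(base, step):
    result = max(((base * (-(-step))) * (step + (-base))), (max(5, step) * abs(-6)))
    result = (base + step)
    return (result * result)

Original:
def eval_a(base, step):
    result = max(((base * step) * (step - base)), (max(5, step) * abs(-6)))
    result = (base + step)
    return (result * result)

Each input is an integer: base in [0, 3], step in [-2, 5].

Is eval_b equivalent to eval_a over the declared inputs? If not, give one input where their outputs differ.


Although arithmetic usage differs, 32/32 inputs agree.
verdict: equivalent


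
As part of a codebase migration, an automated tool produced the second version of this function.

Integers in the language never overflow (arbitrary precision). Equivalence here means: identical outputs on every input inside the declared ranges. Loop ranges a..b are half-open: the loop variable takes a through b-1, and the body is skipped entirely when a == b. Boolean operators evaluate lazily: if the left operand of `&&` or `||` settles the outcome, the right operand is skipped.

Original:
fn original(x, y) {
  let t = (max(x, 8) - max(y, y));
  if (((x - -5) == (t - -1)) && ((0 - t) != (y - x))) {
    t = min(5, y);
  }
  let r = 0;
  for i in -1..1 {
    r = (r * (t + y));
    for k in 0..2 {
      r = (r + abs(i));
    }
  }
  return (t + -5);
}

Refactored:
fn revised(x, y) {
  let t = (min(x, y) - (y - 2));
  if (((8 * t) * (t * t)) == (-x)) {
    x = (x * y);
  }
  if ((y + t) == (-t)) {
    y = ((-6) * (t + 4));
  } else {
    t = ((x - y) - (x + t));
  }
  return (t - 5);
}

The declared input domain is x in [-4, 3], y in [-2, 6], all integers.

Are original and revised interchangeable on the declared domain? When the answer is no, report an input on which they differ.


Try x=-4, y=-2.
original: t becomes 10; next (((x - -5) == (t - -1)) && ((0 - t) != (y - x))) evaluates to false; next r becomes 0; next at i=-1:; next r becomes 0; next at k=0:; next r becomes 1; next at k=1:; next r becomes 2; next at i=0:; next r becomes 16; next at k=0:; next r becomes 16; next at k=1:; next r becomes 16; next final value 5
revised: t becomes 0; next (((8 * t) * (t * t)) == (-x)) evaluates to false; next ((y + t) == (-t)) evaluates to false; next t becomes 2; next final value -3
5 and -3 differ, so these are not the same function on this domain.
verdict: not equivalent; witness: x=-4, y=-2


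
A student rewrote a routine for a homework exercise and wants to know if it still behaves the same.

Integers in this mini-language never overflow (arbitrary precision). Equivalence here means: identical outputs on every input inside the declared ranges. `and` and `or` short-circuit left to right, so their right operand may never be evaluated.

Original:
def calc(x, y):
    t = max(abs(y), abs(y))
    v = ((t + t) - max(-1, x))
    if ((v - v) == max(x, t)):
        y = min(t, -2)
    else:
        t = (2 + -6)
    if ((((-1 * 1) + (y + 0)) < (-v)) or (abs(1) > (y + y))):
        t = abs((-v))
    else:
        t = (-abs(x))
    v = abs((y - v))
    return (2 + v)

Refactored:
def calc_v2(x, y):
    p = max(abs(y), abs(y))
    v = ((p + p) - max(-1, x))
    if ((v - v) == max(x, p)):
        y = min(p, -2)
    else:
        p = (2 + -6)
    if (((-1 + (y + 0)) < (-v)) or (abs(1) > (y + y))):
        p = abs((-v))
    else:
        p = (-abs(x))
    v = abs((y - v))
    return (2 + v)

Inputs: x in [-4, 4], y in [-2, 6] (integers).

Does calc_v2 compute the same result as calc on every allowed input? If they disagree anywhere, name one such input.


The two versions differ — the changes include local variable names differ; also constant usage differs; also arithmetic usage differs.
As a probe, take x=4, y=-2: calc runs t := 2 | v := 0 | ((v - v) == max(x, t)): false | t := -4 | ((((-1 * 1) + (y + 0)) < (-v)) or (abs(1) > (y + y))): true | t := 0 | v := 2 | result 4; calc_v2 runs p := 2 | v := 0 | ((v - v) == max(x, p)): false | p := -4 | (((-1 + (y + 0)) < (-v)) or (abs(1) > (y + y))): true | p := 0 | v := 2 | result 4; both end at 4.
An exhaustive pass over the 81 declared inputs shows identical outputs.
verdict: equivalent


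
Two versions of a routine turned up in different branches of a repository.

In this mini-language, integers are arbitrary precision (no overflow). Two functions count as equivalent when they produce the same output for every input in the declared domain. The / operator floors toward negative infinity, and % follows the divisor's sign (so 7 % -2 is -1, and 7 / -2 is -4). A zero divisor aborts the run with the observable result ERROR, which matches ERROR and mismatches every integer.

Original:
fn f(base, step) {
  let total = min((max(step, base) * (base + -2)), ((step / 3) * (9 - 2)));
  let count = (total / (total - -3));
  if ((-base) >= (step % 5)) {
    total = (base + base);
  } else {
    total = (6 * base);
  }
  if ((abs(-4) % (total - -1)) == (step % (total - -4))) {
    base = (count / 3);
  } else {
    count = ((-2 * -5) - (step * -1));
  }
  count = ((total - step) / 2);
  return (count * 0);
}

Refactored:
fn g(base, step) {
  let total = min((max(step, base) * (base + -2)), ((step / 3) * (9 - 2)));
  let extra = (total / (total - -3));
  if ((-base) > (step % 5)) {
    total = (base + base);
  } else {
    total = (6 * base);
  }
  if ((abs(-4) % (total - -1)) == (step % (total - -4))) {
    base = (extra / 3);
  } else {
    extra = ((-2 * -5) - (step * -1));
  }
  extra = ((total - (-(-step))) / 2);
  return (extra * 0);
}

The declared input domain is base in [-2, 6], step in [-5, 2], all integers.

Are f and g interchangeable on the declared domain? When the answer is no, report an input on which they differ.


Evaluate both at base=-2, step=-3.
f: total becomes -7; next count becomes 1; next ((-base) >= (step % 5)) evaluates to true; next total becomes -4; next hits division by zero so the output is ERROR
g: total becomes -7; next extra becomes 1; next ((-base) > (step % 5)) evaluates to false; next total becomes -12; next ((abs(-4) % (total - -1)) == (step % (total - -4))) evaluates to false; next extra becomes 7; next extra becomes -5; next final value 0
ERROR != 0, so the rewrite changes behavior.
verdict: not equivalent; witness: base=-2, step=-3
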